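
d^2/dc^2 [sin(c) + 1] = -sin(c)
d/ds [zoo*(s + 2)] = zoo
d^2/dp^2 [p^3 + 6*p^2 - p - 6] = 6*p + 12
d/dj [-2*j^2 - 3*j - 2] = -4*j - 3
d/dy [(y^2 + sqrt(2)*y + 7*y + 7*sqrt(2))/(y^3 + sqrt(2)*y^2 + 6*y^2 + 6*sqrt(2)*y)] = (-y^2 - 14*y - 42)/(y^2*(y^2 + 12*y + 36))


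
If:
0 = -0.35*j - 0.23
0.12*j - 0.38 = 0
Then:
No Solution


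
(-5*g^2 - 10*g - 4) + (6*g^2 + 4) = g^2 - 10*g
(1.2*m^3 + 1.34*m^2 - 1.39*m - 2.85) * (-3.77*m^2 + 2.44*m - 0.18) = -4.524*m^5 - 2.1238*m^4 + 8.2939*m^3 + 7.1117*m^2 - 6.7038*m + 0.513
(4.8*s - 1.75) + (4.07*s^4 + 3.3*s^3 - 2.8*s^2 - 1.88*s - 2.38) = 4.07*s^4 + 3.3*s^3 - 2.8*s^2 + 2.92*s - 4.13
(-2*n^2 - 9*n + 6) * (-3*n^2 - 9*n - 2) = 6*n^4 + 45*n^3 + 67*n^2 - 36*n - 12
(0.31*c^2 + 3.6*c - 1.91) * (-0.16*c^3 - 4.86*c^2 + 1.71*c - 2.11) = -0.0496*c^5 - 2.0826*c^4 - 16.6603*c^3 + 14.7845*c^2 - 10.8621*c + 4.0301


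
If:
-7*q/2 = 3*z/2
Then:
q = -3*z/7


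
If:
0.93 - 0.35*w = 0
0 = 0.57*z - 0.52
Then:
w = 2.66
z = 0.91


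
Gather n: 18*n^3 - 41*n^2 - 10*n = 18*n^3 - 41*n^2 - 10*n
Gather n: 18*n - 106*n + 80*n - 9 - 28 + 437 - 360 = 40 - 8*n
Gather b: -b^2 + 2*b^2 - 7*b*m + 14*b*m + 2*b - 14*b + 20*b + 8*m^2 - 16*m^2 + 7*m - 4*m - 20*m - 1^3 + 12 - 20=b^2 + b*(7*m + 8) - 8*m^2 - 17*m - 9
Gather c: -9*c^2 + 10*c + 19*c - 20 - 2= -9*c^2 + 29*c - 22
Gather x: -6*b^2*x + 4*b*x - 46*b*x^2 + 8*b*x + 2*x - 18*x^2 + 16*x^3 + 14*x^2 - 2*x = 16*x^3 + x^2*(-46*b - 4) + x*(-6*b^2 + 12*b)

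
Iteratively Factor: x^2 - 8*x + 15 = (x - 5)*(x - 3)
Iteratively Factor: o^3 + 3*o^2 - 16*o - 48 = (o + 3)*(o^2 - 16) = (o - 4)*(o + 3)*(o + 4)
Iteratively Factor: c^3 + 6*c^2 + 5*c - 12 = (c + 3)*(c^2 + 3*c - 4) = (c + 3)*(c + 4)*(c - 1)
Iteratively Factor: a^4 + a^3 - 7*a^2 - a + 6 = (a - 2)*(a^3 + 3*a^2 - a - 3) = (a - 2)*(a - 1)*(a^2 + 4*a + 3) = (a - 2)*(a - 1)*(a + 1)*(a + 3)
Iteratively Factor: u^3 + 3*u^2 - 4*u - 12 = (u - 2)*(u^2 + 5*u + 6) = (u - 2)*(u + 2)*(u + 3)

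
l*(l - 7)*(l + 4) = l^3 - 3*l^2 - 28*l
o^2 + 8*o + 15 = (o + 3)*(o + 5)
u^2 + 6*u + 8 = (u + 2)*(u + 4)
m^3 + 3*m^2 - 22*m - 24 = (m - 4)*(m + 1)*(m + 6)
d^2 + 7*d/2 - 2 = (d - 1/2)*(d + 4)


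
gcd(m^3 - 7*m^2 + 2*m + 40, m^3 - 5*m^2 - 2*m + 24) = m^2 - 2*m - 8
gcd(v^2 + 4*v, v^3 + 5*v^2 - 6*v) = v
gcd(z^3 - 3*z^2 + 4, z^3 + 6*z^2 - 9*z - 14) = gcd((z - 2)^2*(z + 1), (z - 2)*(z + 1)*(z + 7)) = z^2 - z - 2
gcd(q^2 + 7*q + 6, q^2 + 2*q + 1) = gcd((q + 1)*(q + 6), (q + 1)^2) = q + 1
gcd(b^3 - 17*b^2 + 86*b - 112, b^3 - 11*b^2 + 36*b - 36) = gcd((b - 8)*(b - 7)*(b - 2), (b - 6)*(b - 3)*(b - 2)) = b - 2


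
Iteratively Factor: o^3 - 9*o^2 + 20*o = (o)*(o^2 - 9*o + 20) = o*(o - 4)*(o - 5)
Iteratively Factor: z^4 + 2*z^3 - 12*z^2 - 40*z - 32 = (z + 2)*(z^3 - 12*z - 16) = (z + 2)^2*(z^2 - 2*z - 8) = (z + 2)^3*(z - 4)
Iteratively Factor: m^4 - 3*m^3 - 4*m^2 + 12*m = (m + 2)*(m^3 - 5*m^2 + 6*m) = (m - 2)*(m + 2)*(m^2 - 3*m) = (m - 3)*(m - 2)*(m + 2)*(m)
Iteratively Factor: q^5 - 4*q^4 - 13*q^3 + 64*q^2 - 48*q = (q + 4)*(q^4 - 8*q^3 + 19*q^2 - 12*q) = (q - 1)*(q + 4)*(q^3 - 7*q^2 + 12*q) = (q - 4)*(q - 1)*(q + 4)*(q^2 - 3*q) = (q - 4)*(q - 3)*(q - 1)*(q + 4)*(q)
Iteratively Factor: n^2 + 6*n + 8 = (n + 4)*(n + 2)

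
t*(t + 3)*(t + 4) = t^3 + 7*t^2 + 12*t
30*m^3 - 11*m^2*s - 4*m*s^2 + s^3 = (-5*m + s)*(-2*m + s)*(3*m + s)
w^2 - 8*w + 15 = (w - 5)*(w - 3)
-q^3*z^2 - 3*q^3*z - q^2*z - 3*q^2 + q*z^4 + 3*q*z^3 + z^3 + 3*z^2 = (-q + z)*(q + z)*(z + 3)*(q*z + 1)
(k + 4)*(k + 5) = k^2 + 9*k + 20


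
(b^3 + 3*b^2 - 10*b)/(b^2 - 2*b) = b + 5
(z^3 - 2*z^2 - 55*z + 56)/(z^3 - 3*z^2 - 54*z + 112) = (z - 1)/(z - 2)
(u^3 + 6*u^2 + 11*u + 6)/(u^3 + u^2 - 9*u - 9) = (u + 2)/(u - 3)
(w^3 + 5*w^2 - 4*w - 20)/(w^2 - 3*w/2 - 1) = 2*(w^2 + 7*w + 10)/(2*w + 1)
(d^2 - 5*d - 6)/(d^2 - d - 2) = (d - 6)/(d - 2)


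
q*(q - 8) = q^2 - 8*q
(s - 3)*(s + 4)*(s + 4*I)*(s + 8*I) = s^4 + s^3 + 12*I*s^3 - 44*s^2 + 12*I*s^2 - 32*s - 144*I*s + 384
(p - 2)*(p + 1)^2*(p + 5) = p^4 + 5*p^3 - 3*p^2 - 17*p - 10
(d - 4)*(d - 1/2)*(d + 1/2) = d^3 - 4*d^2 - d/4 + 1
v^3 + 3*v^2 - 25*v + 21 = (v - 3)*(v - 1)*(v + 7)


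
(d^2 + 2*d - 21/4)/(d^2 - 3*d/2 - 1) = (-4*d^2 - 8*d + 21)/(2*(-2*d^2 + 3*d + 2))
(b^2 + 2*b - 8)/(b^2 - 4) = (b + 4)/(b + 2)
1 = 1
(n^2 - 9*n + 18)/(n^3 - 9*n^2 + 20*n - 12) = (n - 3)/(n^2 - 3*n + 2)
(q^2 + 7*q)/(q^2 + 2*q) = (q + 7)/(q + 2)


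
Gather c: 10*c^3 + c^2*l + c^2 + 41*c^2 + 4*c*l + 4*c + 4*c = 10*c^3 + c^2*(l + 42) + c*(4*l + 8)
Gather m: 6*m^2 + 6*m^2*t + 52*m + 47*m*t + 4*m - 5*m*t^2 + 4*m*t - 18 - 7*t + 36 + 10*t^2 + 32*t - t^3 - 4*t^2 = m^2*(6*t + 6) + m*(-5*t^2 + 51*t + 56) - t^3 + 6*t^2 + 25*t + 18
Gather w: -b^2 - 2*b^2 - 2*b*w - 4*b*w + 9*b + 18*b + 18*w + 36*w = -3*b^2 + 27*b + w*(54 - 6*b)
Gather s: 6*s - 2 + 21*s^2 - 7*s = 21*s^2 - s - 2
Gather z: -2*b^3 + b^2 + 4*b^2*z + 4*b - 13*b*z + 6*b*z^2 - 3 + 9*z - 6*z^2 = -2*b^3 + b^2 + 4*b + z^2*(6*b - 6) + z*(4*b^2 - 13*b + 9) - 3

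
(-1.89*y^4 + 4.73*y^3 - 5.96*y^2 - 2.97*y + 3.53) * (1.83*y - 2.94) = -3.4587*y^5 + 14.2125*y^4 - 24.813*y^3 + 12.0873*y^2 + 15.1917*y - 10.3782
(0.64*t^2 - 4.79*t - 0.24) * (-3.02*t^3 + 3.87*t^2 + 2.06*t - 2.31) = -1.9328*t^5 + 16.9426*t^4 - 16.4941*t^3 - 12.2746*t^2 + 10.5705*t + 0.5544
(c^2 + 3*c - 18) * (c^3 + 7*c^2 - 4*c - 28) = c^5 + 10*c^4 - c^3 - 166*c^2 - 12*c + 504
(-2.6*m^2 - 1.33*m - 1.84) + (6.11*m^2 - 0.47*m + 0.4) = 3.51*m^2 - 1.8*m - 1.44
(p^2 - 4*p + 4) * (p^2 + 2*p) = p^4 - 2*p^3 - 4*p^2 + 8*p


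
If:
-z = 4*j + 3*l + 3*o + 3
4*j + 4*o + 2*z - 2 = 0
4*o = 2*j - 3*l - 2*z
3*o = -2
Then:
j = -1/6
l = -1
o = -2/3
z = 8/3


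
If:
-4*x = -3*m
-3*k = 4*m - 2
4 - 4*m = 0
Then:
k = -2/3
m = 1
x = 3/4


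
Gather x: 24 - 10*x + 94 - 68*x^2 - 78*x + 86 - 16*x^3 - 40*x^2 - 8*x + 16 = -16*x^3 - 108*x^2 - 96*x + 220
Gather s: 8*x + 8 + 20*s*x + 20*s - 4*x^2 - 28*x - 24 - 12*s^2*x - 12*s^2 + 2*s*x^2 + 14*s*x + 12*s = s^2*(-12*x - 12) + s*(2*x^2 + 34*x + 32) - 4*x^2 - 20*x - 16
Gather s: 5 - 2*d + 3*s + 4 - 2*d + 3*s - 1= -4*d + 6*s + 8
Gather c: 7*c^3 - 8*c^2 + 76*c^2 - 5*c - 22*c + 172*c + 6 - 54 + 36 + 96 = 7*c^3 + 68*c^2 + 145*c + 84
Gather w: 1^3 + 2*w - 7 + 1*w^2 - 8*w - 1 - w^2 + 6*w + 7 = 0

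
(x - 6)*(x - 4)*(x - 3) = x^3 - 13*x^2 + 54*x - 72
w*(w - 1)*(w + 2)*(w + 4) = w^4 + 5*w^3 + 2*w^2 - 8*w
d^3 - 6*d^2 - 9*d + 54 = (d - 6)*(d - 3)*(d + 3)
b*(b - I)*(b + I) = b^3 + b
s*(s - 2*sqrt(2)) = s^2 - 2*sqrt(2)*s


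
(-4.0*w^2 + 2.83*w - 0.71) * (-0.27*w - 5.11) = 1.08*w^3 + 19.6759*w^2 - 14.2696*w + 3.6281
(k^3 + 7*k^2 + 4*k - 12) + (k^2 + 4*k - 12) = k^3 + 8*k^2 + 8*k - 24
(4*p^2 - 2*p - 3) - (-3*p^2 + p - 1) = 7*p^2 - 3*p - 2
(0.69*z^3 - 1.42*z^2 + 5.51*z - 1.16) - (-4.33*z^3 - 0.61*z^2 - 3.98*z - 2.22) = 5.02*z^3 - 0.81*z^2 + 9.49*z + 1.06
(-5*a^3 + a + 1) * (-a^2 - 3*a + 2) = 5*a^5 + 15*a^4 - 11*a^3 - 4*a^2 - a + 2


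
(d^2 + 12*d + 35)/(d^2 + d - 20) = (d + 7)/(d - 4)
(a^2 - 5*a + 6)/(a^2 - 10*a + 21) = (a - 2)/(a - 7)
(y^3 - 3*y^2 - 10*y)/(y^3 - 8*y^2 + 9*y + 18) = y*(y^2 - 3*y - 10)/(y^3 - 8*y^2 + 9*y + 18)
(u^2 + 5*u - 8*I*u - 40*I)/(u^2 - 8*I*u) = (u + 5)/u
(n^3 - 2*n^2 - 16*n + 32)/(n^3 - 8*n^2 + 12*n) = (n^2 - 16)/(n*(n - 6))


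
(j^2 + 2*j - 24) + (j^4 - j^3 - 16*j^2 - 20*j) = j^4 - j^3 - 15*j^2 - 18*j - 24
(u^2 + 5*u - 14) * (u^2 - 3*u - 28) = u^4 + 2*u^3 - 57*u^2 - 98*u + 392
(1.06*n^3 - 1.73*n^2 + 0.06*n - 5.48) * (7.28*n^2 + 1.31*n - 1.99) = 7.7168*n^5 - 11.2058*n^4 - 3.9389*n^3 - 36.3731*n^2 - 7.2982*n + 10.9052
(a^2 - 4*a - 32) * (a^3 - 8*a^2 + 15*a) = a^5 - 12*a^4 + 15*a^3 + 196*a^2 - 480*a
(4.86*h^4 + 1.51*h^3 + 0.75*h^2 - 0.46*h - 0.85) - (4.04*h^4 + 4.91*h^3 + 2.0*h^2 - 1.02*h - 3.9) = 0.82*h^4 - 3.4*h^3 - 1.25*h^2 + 0.56*h + 3.05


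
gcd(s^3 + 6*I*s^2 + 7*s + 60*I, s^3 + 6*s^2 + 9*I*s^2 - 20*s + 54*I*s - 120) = s^2 + 9*I*s - 20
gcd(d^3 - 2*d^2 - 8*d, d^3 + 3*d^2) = d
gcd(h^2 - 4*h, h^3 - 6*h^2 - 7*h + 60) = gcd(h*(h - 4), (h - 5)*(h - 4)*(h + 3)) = h - 4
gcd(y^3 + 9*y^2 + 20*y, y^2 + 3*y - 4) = y + 4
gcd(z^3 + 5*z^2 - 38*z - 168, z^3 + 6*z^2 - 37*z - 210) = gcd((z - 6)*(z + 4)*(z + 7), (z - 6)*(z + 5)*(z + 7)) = z^2 + z - 42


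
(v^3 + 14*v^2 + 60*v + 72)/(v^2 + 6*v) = v + 8 + 12/v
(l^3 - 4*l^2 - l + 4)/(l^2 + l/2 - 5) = 2*(l^3 - 4*l^2 - l + 4)/(2*l^2 + l - 10)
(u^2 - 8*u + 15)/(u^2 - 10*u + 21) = (u - 5)/(u - 7)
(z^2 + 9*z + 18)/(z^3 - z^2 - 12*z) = (z + 6)/(z*(z - 4))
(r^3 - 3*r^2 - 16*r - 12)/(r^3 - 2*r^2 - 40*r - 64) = (r^2 - 5*r - 6)/(r^2 - 4*r - 32)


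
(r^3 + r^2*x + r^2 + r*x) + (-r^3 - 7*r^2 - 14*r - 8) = r^2*x - 6*r^2 + r*x - 14*r - 8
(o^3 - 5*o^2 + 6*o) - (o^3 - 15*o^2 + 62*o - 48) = 10*o^2 - 56*o + 48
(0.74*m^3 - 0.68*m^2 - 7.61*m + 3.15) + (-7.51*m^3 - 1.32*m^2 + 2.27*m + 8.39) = -6.77*m^3 - 2.0*m^2 - 5.34*m + 11.54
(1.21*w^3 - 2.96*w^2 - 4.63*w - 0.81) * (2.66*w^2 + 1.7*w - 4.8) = 3.2186*w^5 - 5.8166*w^4 - 23.1558*w^3 + 4.1824*w^2 + 20.847*w + 3.888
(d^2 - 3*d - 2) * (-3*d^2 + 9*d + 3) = -3*d^4 + 18*d^3 - 18*d^2 - 27*d - 6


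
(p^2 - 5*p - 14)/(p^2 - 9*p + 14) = (p + 2)/(p - 2)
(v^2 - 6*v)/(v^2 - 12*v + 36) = v/(v - 6)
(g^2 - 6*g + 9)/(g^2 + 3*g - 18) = (g - 3)/(g + 6)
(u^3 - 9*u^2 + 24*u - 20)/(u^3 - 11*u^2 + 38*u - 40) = (u - 2)/(u - 4)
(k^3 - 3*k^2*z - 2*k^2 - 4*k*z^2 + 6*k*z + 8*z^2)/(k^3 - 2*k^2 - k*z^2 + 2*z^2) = (-k + 4*z)/(-k + z)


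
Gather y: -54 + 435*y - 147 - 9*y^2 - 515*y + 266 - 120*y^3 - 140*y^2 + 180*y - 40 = -120*y^3 - 149*y^2 + 100*y + 25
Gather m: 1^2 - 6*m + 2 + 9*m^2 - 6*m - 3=9*m^2 - 12*m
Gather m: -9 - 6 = -15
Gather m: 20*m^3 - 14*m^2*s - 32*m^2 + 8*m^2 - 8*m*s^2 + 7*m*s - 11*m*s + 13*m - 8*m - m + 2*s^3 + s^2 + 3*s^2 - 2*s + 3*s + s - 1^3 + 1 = 20*m^3 + m^2*(-14*s - 24) + m*(-8*s^2 - 4*s + 4) + 2*s^3 + 4*s^2 + 2*s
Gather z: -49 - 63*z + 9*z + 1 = -54*z - 48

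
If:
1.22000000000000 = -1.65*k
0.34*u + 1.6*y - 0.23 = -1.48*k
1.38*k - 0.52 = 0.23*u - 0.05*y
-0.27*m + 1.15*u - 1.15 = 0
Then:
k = -0.74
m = -30.79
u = -6.23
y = 2.15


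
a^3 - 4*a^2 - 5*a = a*(a - 5)*(a + 1)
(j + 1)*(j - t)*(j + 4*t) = j^3 + 3*j^2*t + j^2 - 4*j*t^2 + 3*j*t - 4*t^2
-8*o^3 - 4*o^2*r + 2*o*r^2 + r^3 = (-2*o + r)*(2*o + r)^2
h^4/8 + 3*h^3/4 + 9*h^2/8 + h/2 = h*(h/4 + 1)*(h/2 + 1/2)*(h + 1)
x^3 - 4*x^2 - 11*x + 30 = (x - 5)*(x - 2)*(x + 3)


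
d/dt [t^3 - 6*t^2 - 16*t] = 3*t^2 - 12*t - 16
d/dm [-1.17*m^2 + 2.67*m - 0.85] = 2.67 - 2.34*m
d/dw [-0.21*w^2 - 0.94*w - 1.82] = -0.42*w - 0.94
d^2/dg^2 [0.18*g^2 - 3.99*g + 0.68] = 0.360000000000000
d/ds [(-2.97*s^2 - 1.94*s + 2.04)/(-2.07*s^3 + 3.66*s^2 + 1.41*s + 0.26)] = (-6.1479*s^4 - 8.0316*s^3 + 15.5811*s^2 - 16.4772*s - 3.3808)/(4.2849*s^6 - 15.1524*s^5 + 7.5582*s^4 + 9.2448*s^3 + 3.8913*s^2 + 0.7332*s + 0.0676)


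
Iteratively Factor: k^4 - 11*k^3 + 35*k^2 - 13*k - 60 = (k - 3)*(k^3 - 8*k^2 + 11*k + 20) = (k - 4)*(k - 3)*(k^2 - 4*k - 5) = (k - 5)*(k - 4)*(k - 3)*(k + 1)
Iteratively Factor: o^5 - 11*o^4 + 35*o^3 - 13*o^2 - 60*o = (o - 3)*(o^4 - 8*o^3 + 11*o^2 + 20*o) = (o - 4)*(o - 3)*(o^3 - 4*o^2 - 5*o) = o*(o - 4)*(o - 3)*(o^2 - 4*o - 5) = o*(o - 5)*(o - 4)*(o - 3)*(o + 1)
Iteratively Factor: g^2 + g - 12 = (g - 3)*(g + 4)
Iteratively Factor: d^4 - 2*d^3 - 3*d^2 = (d - 3)*(d^3 + d^2) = d*(d - 3)*(d^2 + d) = d*(d - 3)*(d + 1)*(d)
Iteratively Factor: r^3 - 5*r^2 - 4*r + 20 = (r - 2)*(r^2 - 3*r - 10) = (r - 2)*(r + 2)*(r - 5)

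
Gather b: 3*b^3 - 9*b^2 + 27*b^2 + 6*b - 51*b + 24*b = 3*b^3 + 18*b^2 - 21*b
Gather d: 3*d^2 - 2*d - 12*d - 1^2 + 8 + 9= 3*d^2 - 14*d + 16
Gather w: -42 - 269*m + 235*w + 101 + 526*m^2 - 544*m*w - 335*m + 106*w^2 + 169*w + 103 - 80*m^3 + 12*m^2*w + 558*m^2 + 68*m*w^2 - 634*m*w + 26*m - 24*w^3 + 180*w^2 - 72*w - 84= -80*m^3 + 1084*m^2 - 578*m - 24*w^3 + w^2*(68*m + 286) + w*(12*m^2 - 1178*m + 332) + 78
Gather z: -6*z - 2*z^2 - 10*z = -2*z^2 - 16*z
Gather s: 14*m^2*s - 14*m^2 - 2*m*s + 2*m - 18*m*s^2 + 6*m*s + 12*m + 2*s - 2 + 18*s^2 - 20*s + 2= -14*m^2 + 14*m + s^2*(18 - 18*m) + s*(14*m^2 + 4*m - 18)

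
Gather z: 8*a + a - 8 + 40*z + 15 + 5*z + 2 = 9*a + 45*z + 9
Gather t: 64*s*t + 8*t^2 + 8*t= 8*t^2 + t*(64*s + 8)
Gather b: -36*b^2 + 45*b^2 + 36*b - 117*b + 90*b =9*b^2 + 9*b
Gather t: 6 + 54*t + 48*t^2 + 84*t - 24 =48*t^2 + 138*t - 18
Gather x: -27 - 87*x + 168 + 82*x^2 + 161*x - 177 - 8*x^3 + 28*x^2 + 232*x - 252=-8*x^3 + 110*x^2 + 306*x - 288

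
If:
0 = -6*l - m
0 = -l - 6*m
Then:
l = 0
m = 0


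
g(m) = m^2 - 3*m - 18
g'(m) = 2*m - 3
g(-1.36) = -12.07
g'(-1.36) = -5.72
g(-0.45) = -16.45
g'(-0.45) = -3.90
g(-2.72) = -2.44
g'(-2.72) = -8.44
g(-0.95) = -14.25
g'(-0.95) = -4.90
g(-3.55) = 5.25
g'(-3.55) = -10.10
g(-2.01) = -7.93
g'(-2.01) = -7.02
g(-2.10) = -7.29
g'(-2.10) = -7.20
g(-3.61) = 5.86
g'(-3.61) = -10.22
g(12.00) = 90.00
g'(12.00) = 21.00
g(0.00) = -18.00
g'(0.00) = -3.00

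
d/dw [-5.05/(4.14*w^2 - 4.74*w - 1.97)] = (41.814*w - 23.937)/(-4.14*w^2 + 4.74*w + 1.97)^2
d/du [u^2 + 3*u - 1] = 2*u + 3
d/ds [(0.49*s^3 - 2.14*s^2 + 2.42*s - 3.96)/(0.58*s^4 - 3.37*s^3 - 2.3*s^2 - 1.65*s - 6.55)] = (-0.2842*s^6 + 2.4824*s^5 - 12.5496*s^4 + 23.881*s^3 - 40.5671*s^2 + 9.81800000000001*s - 22.385)/(0.3364*s^8 - 3.9092*s^7 + 8.6889*s^6 + 13.588*s^5 + 8.813*s^4 + 51.737*s^3 + 32.8525*s^2 + 21.615*s + 42.9025)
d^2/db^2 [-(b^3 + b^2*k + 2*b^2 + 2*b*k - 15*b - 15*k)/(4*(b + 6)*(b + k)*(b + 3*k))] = (3*b^3*k + 4*b^3 + 54*b^2*k + 45*b^2 + 243*b*k + 270*b - 81*k^2 + 486*k + 540)/(2*(b^6 + 9*b^5*k + 18*b^5 + 27*b^4*k^2 + 162*b^4*k + 108*b^4 + 27*b^3*k^3 + 486*b^3*k^2 + 972*b^3*k + 216*b^3 + 486*b^2*k^3 + 2916*b^2*k^2 + 1944*b^2*k + 2916*b*k^3 + 5832*b*k^2 + 5832*k^3))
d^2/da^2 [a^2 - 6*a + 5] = 2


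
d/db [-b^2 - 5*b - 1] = -2*b - 5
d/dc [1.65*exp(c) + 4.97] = 1.65*exp(c)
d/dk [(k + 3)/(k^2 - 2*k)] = (-k^2 - 6*k + 6)/(k^2*(k^2 - 4*k + 4))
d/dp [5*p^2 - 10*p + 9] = 10*p - 10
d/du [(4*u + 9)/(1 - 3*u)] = 31/(3*u - 1)^2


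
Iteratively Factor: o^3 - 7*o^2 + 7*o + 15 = (o - 3)*(o^2 - 4*o - 5) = (o - 5)*(o - 3)*(o + 1)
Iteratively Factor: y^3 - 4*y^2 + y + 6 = (y - 3)*(y^2 - y - 2) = (y - 3)*(y - 2)*(y + 1)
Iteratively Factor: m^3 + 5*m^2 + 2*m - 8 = (m - 1)*(m^2 + 6*m + 8) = (m - 1)*(m + 2)*(m + 4)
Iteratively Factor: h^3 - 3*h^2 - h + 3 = (h - 1)*(h^2 - 2*h - 3) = (h - 3)*(h - 1)*(h + 1)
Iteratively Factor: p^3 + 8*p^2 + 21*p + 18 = (p + 3)*(p^2 + 5*p + 6) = (p + 3)^2*(p + 2)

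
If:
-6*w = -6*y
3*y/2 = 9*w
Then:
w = 0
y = 0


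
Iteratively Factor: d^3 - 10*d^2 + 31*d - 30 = (d - 2)*(d^2 - 8*d + 15) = (d - 3)*(d - 2)*(d - 5)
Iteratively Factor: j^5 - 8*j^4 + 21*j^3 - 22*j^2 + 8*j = (j - 1)*(j^4 - 7*j^3 + 14*j^2 - 8*j) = (j - 1)^2*(j^3 - 6*j^2 + 8*j) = (j - 2)*(j - 1)^2*(j^2 - 4*j) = (j - 4)*(j - 2)*(j - 1)^2*(j)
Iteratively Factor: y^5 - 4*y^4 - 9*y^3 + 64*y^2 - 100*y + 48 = (y - 1)*(y^4 - 3*y^3 - 12*y^2 + 52*y - 48) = (y - 2)*(y - 1)*(y^3 - y^2 - 14*y + 24) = (y - 3)*(y - 2)*(y - 1)*(y^2 + 2*y - 8) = (y - 3)*(y - 2)*(y - 1)*(y + 4)*(y - 2)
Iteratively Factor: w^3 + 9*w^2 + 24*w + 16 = (w + 1)*(w^2 + 8*w + 16) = (w + 1)*(w + 4)*(w + 4)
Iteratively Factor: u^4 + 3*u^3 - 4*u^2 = (u + 4)*(u^3 - u^2) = u*(u + 4)*(u^2 - u) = u^2*(u + 4)*(u - 1)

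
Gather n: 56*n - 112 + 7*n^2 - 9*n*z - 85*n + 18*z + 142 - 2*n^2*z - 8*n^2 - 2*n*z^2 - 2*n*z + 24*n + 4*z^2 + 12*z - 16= n^2*(-2*z - 1) + n*(-2*z^2 - 11*z - 5) + 4*z^2 + 30*z + 14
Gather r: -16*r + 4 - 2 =2 - 16*r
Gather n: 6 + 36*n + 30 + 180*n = 216*n + 36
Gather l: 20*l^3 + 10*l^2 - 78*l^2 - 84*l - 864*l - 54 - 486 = 20*l^3 - 68*l^2 - 948*l - 540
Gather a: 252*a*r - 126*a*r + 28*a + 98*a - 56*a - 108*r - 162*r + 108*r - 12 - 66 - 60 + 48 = a*(126*r + 70) - 162*r - 90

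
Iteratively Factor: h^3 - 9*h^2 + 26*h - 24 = (h - 4)*(h^2 - 5*h + 6) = (h - 4)*(h - 2)*(h - 3)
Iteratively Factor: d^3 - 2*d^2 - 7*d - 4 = (d + 1)*(d^2 - 3*d - 4) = (d - 4)*(d + 1)*(d + 1)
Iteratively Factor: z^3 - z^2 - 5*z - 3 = (z + 1)*(z^2 - 2*z - 3) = (z - 3)*(z + 1)*(z + 1)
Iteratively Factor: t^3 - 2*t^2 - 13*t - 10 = (t + 2)*(t^2 - 4*t - 5) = (t - 5)*(t + 2)*(t + 1)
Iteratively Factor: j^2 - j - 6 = (j - 3)*(j + 2)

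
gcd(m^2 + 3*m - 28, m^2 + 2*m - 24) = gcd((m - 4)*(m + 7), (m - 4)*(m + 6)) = m - 4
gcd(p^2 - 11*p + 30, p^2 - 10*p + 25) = p - 5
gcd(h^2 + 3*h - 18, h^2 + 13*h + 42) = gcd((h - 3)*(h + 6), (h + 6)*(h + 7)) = h + 6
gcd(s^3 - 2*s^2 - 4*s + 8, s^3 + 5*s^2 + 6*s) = s + 2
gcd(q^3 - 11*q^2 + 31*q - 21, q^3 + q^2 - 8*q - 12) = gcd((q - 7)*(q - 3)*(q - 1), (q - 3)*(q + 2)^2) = q - 3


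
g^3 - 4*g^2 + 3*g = g*(g - 3)*(g - 1)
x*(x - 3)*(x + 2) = x^3 - x^2 - 6*x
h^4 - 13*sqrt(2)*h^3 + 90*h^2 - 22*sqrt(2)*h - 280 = (h - 7*sqrt(2))*(h - 5*sqrt(2))*(h - 2*sqrt(2))*(h + sqrt(2))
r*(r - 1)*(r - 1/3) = r^3 - 4*r^2/3 + r/3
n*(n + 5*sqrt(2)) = n^2 + 5*sqrt(2)*n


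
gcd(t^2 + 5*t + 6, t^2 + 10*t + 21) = t + 3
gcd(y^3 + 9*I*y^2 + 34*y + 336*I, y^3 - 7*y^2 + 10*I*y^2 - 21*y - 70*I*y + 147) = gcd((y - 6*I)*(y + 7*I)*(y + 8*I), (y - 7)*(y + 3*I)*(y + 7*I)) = y + 7*I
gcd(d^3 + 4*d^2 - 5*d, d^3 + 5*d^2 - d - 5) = d^2 + 4*d - 5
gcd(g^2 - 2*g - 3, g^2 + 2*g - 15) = g - 3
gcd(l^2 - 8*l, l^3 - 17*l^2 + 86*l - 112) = l - 8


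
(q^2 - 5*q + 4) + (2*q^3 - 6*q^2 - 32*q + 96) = 2*q^3 - 5*q^2 - 37*q + 100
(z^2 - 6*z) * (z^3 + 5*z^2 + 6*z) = z^5 - z^4 - 24*z^3 - 36*z^2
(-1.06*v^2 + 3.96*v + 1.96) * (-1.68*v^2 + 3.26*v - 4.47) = 1.7808*v^4 - 10.1084*v^3 + 14.355*v^2 - 11.3116*v - 8.7612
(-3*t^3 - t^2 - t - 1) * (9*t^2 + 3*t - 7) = -27*t^5 - 18*t^4 + 9*t^3 - 5*t^2 + 4*t + 7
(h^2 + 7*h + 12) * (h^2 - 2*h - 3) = h^4 + 5*h^3 - 5*h^2 - 45*h - 36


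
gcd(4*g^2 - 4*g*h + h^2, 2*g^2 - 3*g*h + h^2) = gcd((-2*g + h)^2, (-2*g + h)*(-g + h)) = 2*g - h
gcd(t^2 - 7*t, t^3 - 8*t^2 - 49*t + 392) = t - 7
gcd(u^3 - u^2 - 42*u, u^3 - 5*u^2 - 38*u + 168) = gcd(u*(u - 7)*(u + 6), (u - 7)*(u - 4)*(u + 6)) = u^2 - u - 42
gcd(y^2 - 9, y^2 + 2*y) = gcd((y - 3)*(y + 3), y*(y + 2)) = 1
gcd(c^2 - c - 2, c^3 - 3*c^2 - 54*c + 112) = c - 2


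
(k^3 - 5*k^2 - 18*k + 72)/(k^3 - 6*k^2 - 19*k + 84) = (k - 6)/(k - 7)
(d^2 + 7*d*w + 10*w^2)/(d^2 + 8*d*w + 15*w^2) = (d + 2*w)/(d + 3*w)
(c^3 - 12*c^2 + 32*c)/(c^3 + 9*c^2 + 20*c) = (c^2 - 12*c + 32)/(c^2 + 9*c + 20)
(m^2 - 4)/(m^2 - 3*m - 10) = (m - 2)/(m - 5)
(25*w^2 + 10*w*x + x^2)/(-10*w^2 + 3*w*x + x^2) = (5*w + x)/(-2*w + x)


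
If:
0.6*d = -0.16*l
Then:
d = -0.266666666666667*l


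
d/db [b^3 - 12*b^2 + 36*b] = 3*b^2 - 24*b + 36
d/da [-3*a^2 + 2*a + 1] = 2 - 6*a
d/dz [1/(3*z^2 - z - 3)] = (1 - 6*z)/(-3*z^2 + z + 3)^2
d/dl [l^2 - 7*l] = 2*l - 7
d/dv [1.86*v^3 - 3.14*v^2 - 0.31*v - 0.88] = 5.58*v^2 - 6.28*v - 0.31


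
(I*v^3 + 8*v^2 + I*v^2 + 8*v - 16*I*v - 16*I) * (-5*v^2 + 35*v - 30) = -5*I*v^5 - 40*v^4 + 30*I*v^4 + 240*v^3 + 85*I*v^3 + 40*v^2 - 510*I*v^2 - 240*v - 80*I*v + 480*I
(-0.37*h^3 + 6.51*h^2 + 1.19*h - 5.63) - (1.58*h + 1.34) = -0.37*h^3 + 6.51*h^2 - 0.39*h - 6.97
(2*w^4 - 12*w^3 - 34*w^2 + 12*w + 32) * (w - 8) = 2*w^5 - 28*w^4 + 62*w^3 + 284*w^2 - 64*w - 256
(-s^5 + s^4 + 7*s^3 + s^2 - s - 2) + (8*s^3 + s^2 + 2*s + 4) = -s^5 + s^4 + 15*s^3 + 2*s^2 + s + 2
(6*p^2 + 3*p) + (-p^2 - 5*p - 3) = 5*p^2 - 2*p - 3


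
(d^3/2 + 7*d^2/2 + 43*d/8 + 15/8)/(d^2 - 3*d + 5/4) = (4*d^3 + 28*d^2 + 43*d + 15)/(2*(4*d^2 - 12*d + 5))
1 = 1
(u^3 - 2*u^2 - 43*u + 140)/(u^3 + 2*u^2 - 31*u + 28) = (u - 5)/(u - 1)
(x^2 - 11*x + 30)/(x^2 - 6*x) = (x - 5)/x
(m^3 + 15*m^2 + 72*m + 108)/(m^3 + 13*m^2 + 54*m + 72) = (m + 6)/(m + 4)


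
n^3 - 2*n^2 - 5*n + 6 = (n - 3)*(n - 1)*(n + 2)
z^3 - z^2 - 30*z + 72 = (z - 4)*(z - 3)*(z + 6)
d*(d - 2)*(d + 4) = d^3 + 2*d^2 - 8*d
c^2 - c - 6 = (c - 3)*(c + 2)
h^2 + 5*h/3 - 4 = (h - 4/3)*(h + 3)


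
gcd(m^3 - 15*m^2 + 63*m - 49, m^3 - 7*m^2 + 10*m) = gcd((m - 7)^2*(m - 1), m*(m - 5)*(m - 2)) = 1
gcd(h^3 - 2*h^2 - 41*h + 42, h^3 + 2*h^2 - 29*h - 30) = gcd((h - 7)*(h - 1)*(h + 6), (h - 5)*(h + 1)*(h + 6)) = h + 6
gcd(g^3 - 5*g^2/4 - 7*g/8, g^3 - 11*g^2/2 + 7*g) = g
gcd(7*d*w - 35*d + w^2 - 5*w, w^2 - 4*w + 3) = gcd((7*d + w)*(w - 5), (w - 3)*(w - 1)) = 1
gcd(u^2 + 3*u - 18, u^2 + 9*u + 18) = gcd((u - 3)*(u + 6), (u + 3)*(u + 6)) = u + 6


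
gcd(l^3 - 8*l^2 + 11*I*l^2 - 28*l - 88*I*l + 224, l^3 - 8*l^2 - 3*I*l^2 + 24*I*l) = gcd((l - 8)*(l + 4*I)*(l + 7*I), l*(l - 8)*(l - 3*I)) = l - 8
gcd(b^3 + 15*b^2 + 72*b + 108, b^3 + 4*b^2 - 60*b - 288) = b^2 + 12*b + 36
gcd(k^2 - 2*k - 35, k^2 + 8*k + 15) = k + 5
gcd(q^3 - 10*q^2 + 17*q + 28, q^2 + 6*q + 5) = q + 1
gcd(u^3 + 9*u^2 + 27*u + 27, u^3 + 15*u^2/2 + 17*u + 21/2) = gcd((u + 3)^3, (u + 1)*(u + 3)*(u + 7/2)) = u + 3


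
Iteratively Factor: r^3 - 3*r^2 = (r)*(r^2 - 3*r) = r^2*(r - 3)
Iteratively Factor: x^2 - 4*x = (x)*(x - 4)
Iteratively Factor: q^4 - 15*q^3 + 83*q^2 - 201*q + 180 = (q - 4)*(q^3 - 11*q^2 + 39*q - 45) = (q - 4)*(q - 3)*(q^2 - 8*q + 15) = (q - 5)*(q - 4)*(q - 3)*(q - 3)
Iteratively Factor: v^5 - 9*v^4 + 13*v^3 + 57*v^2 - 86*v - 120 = (v - 3)*(v^4 - 6*v^3 - 5*v^2 + 42*v + 40) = (v - 5)*(v - 3)*(v^3 - v^2 - 10*v - 8) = (v - 5)*(v - 4)*(v - 3)*(v^2 + 3*v + 2) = (v - 5)*(v - 4)*(v - 3)*(v + 2)*(v + 1)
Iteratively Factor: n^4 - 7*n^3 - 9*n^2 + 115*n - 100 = (n - 1)*(n^3 - 6*n^2 - 15*n + 100) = (n - 1)*(n + 4)*(n^2 - 10*n + 25) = (n - 5)*(n - 1)*(n + 4)*(n - 5)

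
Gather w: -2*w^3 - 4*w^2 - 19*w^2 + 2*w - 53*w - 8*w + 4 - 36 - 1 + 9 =-2*w^3 - 23*w^2 - 59*w - 24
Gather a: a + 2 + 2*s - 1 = a + 2*s + 1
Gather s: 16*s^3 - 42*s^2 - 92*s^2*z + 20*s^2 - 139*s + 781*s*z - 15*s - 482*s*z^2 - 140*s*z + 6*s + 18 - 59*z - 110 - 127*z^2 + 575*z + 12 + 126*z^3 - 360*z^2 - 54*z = 16*s^3 + s^2*(-92*z - 22) + s*(-482*z^2 + 641*z - 148) + 126*z^3 - 487*z^2 + 462*z - 80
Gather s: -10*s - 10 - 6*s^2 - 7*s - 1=-6*s^2 - 17*s - 11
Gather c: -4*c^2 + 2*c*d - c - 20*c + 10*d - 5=-4*c^2 + c*(2*d - 21) + 10*d - 5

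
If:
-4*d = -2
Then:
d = 1/2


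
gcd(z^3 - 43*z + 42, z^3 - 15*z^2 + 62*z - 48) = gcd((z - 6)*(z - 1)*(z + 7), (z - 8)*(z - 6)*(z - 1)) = z^2 - 7*z + 6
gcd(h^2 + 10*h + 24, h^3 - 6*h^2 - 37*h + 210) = h + 6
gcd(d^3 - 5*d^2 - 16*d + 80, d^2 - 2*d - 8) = d - 4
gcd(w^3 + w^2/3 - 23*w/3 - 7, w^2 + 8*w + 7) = w + 1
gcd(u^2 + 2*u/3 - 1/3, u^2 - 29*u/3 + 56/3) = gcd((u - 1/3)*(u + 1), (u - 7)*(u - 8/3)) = 1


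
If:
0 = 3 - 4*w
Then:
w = 3/4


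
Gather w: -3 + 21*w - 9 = 21*w - 12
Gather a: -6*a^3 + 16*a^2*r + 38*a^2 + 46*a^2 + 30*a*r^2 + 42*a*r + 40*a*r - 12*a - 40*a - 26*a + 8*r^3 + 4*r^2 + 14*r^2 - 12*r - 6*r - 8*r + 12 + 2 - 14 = -6*a^3 + a^2*(16*r + 84) + a*(30*r^2 + 82*r - 78) + 8*r^3 + 18*r^2 - 26*r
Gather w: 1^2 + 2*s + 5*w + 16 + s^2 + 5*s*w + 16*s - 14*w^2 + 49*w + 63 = s^2 + 18*s - 14*w^2 + w*(5*s + 54) + 80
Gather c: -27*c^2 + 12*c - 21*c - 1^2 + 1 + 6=-27*c^2 - 9*c + 6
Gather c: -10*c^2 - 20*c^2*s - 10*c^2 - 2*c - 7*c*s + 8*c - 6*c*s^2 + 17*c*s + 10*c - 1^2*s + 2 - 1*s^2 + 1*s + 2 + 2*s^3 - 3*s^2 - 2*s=c^2*(-20*s - 20) + c*(-6*s^2 + 10*s + 16) + 2*s^3 - 4*s^2 - 2*s + 4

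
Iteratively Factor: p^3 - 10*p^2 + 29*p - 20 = (p - 1)*(p^2 - 9*p + 20) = (p - 5)*(p - 1)*(p - 4)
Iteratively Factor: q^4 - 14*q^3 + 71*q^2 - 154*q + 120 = (q - 2)*(q^3 - 12*q^2 + 47*q - 60) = (q - 5)*(q - 2)*(q^2 - 7*q + 12) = (q - 5)*(q - 3)*(q - 2)*(q - 4)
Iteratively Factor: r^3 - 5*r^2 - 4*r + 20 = (r - 2)*(r^2 - 3*r - 10) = (r - 5)*(r - 2)*(r + 2)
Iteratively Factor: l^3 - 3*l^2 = (l - 3)*(l^2) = l*(l - 3)*(l)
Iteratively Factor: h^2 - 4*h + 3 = (h - 3)*(h - 1)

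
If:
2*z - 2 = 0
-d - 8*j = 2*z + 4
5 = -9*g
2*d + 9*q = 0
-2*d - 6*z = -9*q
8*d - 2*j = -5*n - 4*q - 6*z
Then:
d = -3/2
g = -5/9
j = -9/16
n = 17/24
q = 1/3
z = 1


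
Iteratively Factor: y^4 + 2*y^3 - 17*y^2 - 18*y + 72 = (y - 2)*(y^3 + 4*y^2 - 9*y - 36) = (y - 3)*(y - 2)*(y^2 + 7*y + 12) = (y - 3)*(y - 2)*(y + 3)*(y + 4)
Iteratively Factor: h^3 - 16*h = (h + 4)*(h^2 - 4*h) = (h - 4)*(h + 4)*(h)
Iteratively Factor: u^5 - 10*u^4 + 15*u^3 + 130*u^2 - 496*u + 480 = (u - 2)*(u^4 - 8*u^3 - u^2 + 128*u - 240) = (u - 4)*(u - 2)*(u^3 - 4*u^2 - 17*u + 60) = (u - 5)*(u - 4)*(u - 2)*(u^2 + u - 12) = (u - 5)*(u - 4)*(u - 3)*(u - 2)*(u + 4)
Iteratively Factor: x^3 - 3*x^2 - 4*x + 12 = (x - 2)*(x^2 - x - 6) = (x - 3)*(x - 2)*(x + 2)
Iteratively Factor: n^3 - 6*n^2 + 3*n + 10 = (n + 1)*(n^2 - 7*n + 10) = (n - 2)*(n + 1)*(n - 5)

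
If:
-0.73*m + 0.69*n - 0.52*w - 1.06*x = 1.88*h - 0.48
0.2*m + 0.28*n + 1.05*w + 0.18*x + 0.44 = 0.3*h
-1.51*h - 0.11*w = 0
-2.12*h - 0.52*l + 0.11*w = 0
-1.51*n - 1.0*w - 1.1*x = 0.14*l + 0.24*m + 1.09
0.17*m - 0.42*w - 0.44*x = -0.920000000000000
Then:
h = -0.01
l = 0.08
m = -2.21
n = -1.27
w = 0.15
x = 1.09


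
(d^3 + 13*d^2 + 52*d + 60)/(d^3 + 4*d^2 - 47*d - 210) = (d + 2)/(d - 7)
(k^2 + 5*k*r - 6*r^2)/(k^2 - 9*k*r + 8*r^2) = (-k - 6*r)/(-k + 8*r)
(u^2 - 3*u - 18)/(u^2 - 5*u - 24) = (u - 6)/(u - 8)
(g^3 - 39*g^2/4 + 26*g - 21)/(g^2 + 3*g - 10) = (4*g^2 - 31*g + 42)/(4*(g + 5))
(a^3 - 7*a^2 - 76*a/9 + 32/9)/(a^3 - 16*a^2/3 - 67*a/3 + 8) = (a + 4/3)/(a + 3)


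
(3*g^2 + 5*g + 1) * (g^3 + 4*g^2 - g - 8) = 3*g^5 + 17*g^4 + 18*g^3 - 25*g^2 - 41*g - 8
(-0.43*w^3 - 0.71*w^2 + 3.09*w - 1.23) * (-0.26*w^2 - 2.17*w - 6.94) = 0.1118*w^5 + 1.1177*w^4 + 3.7215*w^3 - 1.4581*w^2 - 18.7755*w + 8.5362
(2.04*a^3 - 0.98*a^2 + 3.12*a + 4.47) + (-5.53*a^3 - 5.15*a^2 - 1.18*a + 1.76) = -3.49*a^3 - 6.13*a^2 + 1.94*a + 6.23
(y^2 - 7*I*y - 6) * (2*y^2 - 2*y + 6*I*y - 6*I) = 2*y^4 - 2*y^3 - 8*I*y^3 + 30*y^2 + 8*I*y^2 - 30*y - 36*I*y + 36*I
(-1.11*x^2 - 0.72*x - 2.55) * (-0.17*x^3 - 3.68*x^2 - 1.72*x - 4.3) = 0.1887*x^5 + 4.2072*x^4 + 4.9923*x^3 + 15.3954*x^2 + 7.482*x + 10.965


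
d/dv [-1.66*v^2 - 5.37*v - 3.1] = -3.32*v - 5.37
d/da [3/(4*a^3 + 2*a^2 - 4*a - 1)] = 12*(-3*a^2 - a + 1)/(4*a^3 + 2*a^2 - 4*a - 1)^2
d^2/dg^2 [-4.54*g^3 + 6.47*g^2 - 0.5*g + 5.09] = 12.94 - 27.24*g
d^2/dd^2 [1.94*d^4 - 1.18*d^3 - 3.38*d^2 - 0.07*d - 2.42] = 23.28*d^2 - 7.08*d - 6.76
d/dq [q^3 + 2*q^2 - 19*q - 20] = 3*q^2 + 4*q - 19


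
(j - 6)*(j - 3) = j^2 - 9*j + 18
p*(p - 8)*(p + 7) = p^3 - p^2 - 56*p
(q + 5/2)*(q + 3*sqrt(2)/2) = q^2 + 3*sqrt(2)*q/2 + 5*q/2 + 15*sqrt(2)/4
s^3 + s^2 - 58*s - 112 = (s - 8)*(s + 2)*(s + 7)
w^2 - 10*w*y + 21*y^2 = (w - 7*y)*(w - 3*y)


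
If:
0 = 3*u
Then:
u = 0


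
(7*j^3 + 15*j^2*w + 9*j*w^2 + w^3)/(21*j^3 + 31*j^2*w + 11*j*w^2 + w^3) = (j + w)/(3*j + w)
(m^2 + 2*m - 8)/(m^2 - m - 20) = (m - 2)/(m - 5)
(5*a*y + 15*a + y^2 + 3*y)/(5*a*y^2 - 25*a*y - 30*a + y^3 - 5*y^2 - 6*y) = (y + 3)/(y^2 - 5*y - 6)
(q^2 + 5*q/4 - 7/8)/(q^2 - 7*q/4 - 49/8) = (2*q - 1)/(2*q - 7)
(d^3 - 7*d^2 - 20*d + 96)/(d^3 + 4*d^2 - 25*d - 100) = (d^2 - 11*d + 24)/(d^2 - 25)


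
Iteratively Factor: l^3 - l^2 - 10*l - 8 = (l + 1)*(l^2 - 2*l - 8) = (l - 4)*(l + 1)*(l + 2)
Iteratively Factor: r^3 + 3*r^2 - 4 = (r + 2)*(r^2 + r - 2) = (r + 2)^2*(r - 1)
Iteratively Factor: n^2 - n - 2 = (n + 1)*(n - 2)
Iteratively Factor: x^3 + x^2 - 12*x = (x + 4)*(x^2 - 3*x) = (x - 3)*(x + 4)*(x)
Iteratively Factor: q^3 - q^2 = (q - 1)*(q^2) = q*(q - 1)*(q)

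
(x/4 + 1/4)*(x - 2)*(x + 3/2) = x^3/4 + x^2/8 - 7*x/8 - 3/4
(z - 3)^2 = z^2 - 6*z + 9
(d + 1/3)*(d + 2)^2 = d^3 + 13*d^2/3 + 16*d/3 + 4/3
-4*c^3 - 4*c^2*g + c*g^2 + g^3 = (-2*c + g)*(c + g)*(2*c + g)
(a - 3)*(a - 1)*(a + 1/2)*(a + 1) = a^4 - 5*a^3/2 - 5*a^2/2 + 5*a/2 + 3/2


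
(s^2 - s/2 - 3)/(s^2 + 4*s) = (s^2 - s/2 - 3)/(s*(s + 4))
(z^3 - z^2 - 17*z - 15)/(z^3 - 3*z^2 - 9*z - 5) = (z + 3)/(z + 1)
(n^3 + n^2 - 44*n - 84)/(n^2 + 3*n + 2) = (n^2 - n - 42)/(n + 1)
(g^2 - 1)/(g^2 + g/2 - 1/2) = 2*(g - 1)/(2*g - 1)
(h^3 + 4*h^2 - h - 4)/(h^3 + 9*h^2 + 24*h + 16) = (h - 1)/(h + 4)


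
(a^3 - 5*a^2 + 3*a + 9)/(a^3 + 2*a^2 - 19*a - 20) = (a^2 - 6*a + 9)/(a^2 + a - 20)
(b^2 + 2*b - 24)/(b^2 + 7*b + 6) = (b - 4)/(b + 1)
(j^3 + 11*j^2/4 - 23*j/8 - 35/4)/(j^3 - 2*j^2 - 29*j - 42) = (8*j^2 + 6*j - 35)/(8*(j^2 - 4*j - 21))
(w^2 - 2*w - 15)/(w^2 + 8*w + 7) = (w^2 - 2*w - 15)/(w^2 + 8*w + 7)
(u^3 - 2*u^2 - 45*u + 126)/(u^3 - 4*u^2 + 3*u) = (u^2 + u - 42)/(u*(u - 1))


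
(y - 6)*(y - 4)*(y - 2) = y^3 - 12*y^2 + 44*y - 48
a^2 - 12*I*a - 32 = (a - 8*I)*(a - 4*I)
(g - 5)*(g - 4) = g^2 - 9*g + 20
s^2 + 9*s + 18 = (s + 3)*(s + 6)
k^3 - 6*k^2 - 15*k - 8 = (k - 8)*(k + 1)^2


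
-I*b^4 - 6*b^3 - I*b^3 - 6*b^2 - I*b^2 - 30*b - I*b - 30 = (b - 5*I)*(b - 3*I)*(b + 2*I)*(-I*b - I)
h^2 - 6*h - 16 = (h - 8)*(h + 2)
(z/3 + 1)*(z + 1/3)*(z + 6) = z^3/3 + 28*z^2/9 + 7*z + 2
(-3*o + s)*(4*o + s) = -12*o^2 + o*s + s^2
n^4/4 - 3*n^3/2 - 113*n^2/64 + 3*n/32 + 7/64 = (n/4 + 1/4)*(n - 7)*(n - 1/4)*(n + 1/4)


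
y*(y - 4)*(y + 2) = y^3 - 2*y^2 - 8*y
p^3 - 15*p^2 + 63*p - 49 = (p - 7)^2*(p - 1)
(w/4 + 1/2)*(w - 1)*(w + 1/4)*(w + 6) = w^4/4 + 29*w^3/16 + 23*w^2/16 - 11*w/4 - 3/4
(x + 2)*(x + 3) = x^2 + 5*x + 6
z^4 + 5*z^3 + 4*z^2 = z^2*(z + 1)*(z + 4)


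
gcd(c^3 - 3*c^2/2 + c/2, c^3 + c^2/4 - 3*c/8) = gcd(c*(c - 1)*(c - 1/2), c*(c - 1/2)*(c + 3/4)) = c^2 - c/2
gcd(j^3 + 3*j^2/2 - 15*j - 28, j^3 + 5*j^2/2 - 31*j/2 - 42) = j^2 - j/2 - 14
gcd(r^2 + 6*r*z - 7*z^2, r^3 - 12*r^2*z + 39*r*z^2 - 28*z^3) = -r + z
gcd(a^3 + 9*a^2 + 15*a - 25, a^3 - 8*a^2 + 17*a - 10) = a - 1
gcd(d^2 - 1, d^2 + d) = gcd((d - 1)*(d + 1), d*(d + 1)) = d + 1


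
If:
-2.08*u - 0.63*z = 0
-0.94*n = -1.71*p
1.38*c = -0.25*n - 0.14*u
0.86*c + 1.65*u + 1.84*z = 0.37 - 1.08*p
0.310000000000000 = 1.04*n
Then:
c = -0.05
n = 0.30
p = 0.16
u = -0.05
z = 0.18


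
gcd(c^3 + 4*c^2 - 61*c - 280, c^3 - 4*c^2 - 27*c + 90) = c + 5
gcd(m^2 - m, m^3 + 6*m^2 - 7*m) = m^2 - m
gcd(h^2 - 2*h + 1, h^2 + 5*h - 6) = h - 1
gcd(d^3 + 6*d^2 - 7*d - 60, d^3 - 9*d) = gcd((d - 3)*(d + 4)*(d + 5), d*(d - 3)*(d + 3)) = d - 3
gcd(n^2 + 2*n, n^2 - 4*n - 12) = n + 2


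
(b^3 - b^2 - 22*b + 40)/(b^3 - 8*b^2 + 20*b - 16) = (b + 5)/(b - 2)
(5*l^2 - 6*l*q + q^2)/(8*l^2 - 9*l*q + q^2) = (-5*l + q)/(-8*l + q)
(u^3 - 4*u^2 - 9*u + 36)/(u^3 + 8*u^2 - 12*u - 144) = (u^2 - 9)/(u^2 + 12*u + 36)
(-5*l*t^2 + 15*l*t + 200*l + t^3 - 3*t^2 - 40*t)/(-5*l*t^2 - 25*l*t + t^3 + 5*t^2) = (t - 8)/t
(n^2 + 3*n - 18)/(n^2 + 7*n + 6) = (n - 3)/(n + 1)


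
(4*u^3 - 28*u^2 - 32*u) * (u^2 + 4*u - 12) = 4*u^5 - 12*u^4 - 192*u^3 + 208*u^2 + 384*u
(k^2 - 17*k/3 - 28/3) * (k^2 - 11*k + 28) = k^4 - 50*k^3/3 + 81*k^2 - 56*k - 784/3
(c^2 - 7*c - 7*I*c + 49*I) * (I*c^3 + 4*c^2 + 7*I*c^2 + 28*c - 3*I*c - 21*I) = I*c^5 + 11*c^4 - 80*I*c^3 - 560*c^2 + 1519*I*c + 1029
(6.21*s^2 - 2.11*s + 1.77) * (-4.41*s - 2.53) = -27.3861*s^3 - 6.4062*s^2 - 2.4674*s - 4.4781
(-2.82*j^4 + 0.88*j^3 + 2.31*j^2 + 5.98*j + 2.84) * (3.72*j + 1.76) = -10.4904*j^5 - 1.6896*j^4 + 10.142*j^3 + 26.3112*j^2 + 21.0896*j + 4.9984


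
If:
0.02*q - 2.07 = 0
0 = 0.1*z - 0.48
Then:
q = 103.50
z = 4.80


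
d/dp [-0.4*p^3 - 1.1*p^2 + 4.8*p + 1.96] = -1.2*p^2 - 2.2*p + 4.8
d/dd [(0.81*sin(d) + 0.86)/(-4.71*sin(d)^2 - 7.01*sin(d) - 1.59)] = (3.8151*sin(d)^2 + 8.1012*sin(d) + 4.7407)*cos(d)/(22.1841*sin(d)^4 + 66.0342*sin(d)^3 + 64.1179*sin(d)^2 + 22.2918*sin(d) + 2.5281)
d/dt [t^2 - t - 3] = 2*t - 1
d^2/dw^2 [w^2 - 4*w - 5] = 2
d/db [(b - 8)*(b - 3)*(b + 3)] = 3*b^2 - 16*b - 9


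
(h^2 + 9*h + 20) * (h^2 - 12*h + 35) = h^4 - 3*h^3 - 53*h^2 + 75*h + 700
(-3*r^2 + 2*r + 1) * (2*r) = -6*r^3 + 4*r^2 + 2*r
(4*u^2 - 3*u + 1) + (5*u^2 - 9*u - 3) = 9*u^2 - 12*u - 2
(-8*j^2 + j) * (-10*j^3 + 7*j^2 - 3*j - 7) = 80*j^5 - 66*j^4 + 31*j^3 + 53*j^2 - 7*j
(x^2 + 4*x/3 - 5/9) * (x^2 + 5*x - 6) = x^4 + 19*x^3/3 + x^2/9 - 97*x/9 + 10/3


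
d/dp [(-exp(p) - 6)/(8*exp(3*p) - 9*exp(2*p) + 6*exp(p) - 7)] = (16*exp(3*p) + 135*exp(2*p) - 108*exp(p) + 43)*exp(p)/(64*exp(6*p) - 144*exp(5*p) + 177*exp(4*p) - 220*exp(3*p) + 162*exp(2*p) - 84*exp(p) + 49)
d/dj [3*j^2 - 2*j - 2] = 6*j - 2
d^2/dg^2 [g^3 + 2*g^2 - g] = 6*g + 4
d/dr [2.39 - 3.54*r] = -3.54000000000000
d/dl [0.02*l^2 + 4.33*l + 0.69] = 0.04*l + 4.33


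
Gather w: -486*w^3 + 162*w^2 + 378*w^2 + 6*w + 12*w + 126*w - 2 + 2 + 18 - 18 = -486*w^3 + 540*w^2 + 144*w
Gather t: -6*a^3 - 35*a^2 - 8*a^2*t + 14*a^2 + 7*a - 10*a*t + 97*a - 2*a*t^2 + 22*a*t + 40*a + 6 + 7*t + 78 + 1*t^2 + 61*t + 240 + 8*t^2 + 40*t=-6*a^3 - 21*a^2 + 144*a + t^2*(9 - 2*a) + t*(-8*a^2 + 12*a + 108) + 324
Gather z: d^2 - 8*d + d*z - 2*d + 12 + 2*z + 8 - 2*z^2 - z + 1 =d^2 - 10*d - 2*z^2 + z*(d + 1) + 21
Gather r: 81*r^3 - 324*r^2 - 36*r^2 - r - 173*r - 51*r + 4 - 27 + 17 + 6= 81*r^3 - 360*r^2 - 225*r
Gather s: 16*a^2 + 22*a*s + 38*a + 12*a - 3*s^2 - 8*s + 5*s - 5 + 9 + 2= 16*a^2 + 50*a - 3*s^2 + s*(22*a - 3) + 6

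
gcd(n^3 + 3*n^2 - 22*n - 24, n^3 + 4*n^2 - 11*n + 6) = n + 6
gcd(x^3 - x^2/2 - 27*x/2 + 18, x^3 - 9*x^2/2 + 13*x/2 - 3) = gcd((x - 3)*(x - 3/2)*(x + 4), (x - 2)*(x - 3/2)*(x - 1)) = x - 3/2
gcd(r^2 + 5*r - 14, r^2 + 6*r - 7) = r + 7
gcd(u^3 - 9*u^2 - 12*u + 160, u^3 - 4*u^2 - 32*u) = u^2 - 4*u - 32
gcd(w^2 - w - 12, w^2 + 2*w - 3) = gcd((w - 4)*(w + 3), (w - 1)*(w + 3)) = w + 3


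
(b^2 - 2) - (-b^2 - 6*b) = 2*b^2 + 6*b - 2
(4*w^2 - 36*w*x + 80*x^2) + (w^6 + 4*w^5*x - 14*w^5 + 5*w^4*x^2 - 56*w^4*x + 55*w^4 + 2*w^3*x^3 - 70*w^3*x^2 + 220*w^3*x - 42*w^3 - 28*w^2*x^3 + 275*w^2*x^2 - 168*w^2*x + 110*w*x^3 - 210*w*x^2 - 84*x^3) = w^6 + 4*w^5*x - 14*w^5 + 5*w^4*x^2 - 56*w^4*x + 55*w^4 + 2*w^3*x^3 - 70*w^3*x^2 + 220*w^3*x - 42*w^3 - 28*w^2*x^3 + 275*w^2*x^2 - 168*w^2*x + 4*w^2 + 110*w*x^3 - 210*w*x^2 - 36*w*x - 84*x^3 + 80*x^2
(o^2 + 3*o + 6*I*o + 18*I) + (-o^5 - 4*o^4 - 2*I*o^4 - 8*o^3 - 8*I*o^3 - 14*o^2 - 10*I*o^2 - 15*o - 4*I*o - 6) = -o^5 - 4*o^4 - 2*I*o^4 - 8*o^3 - 8*I*o^3 - 13*o^2 - 10*I*o^2 - 12*o + 2*I*o - 6 + 18*I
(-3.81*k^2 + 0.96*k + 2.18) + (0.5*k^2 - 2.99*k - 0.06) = -3.31*k^2 - 2.03*k + 2.12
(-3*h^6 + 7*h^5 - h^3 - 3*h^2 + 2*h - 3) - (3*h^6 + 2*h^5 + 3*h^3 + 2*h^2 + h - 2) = -6*h^6 + 5*h^5 - 4*h^3 - 5*h^2 + h - 1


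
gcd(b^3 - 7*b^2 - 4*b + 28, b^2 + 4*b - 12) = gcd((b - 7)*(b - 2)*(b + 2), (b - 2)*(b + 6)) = b - 2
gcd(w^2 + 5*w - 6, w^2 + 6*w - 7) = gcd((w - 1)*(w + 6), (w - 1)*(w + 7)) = w - 1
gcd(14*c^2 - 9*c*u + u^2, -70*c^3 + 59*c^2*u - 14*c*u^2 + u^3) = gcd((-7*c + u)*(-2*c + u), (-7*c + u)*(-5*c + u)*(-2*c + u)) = 14*c^2 - 9*c*u + u^2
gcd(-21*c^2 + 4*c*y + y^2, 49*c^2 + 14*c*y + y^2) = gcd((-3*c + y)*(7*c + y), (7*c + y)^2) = 7*c + y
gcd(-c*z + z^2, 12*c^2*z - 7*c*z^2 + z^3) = z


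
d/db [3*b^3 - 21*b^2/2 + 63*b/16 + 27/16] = 9*b^2 - 21*b + 63/16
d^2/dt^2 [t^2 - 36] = 2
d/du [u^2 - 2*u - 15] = 2*u - 2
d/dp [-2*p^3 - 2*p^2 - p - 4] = -6*p^2 - 4*p - 1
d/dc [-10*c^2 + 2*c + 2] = 2 - 20*c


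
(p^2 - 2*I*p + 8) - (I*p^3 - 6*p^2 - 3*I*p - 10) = -I*p^3 + 7*p^2 + I*p + 18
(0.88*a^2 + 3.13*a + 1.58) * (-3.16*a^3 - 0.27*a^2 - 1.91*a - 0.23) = -2.7808*a^5 - 10.1284*a^4 - 7.5187*a^3 - 6.6073*a^2 - 3.7377*a - 0.3634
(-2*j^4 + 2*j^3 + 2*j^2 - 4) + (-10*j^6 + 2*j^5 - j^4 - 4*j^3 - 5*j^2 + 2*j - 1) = -10*j^6 + 2*j^5 - 3*j^4 - 2*j^3 - 3*j^2 + 2*j - 5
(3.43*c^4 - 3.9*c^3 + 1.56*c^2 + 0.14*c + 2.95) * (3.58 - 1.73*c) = -5.9339*c^5 + 19.0264*c^4 - 16.6608*c^3 + 5.3426*c^2 - 4.6023*c + 10.561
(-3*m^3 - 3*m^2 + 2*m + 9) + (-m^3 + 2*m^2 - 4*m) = -4*m^3 - m^2 - 2*m + 9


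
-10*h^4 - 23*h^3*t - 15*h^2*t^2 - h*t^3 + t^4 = (-5*h + t)*(h + t)^2*(2*h + t)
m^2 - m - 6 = (m - 3)*(m + 2)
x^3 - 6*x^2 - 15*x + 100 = (x - 5)^2*(x + 4)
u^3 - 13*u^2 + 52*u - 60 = (u - 6)*(u - 5)*(u - 2)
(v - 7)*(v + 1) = v^2 - 6*v - 7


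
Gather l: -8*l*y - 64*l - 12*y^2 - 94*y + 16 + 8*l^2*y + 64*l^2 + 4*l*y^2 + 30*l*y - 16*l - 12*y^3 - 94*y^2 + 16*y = l^2*(8*y + 64) + l*(4*y^2 + 22*y - 80) - 12*y^3 - 106*y^2 - 78*y + 16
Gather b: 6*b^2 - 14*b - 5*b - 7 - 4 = 6*b^2 - 19*b - 11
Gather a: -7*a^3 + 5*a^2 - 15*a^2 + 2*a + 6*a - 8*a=-7*a^3 - 10*a^2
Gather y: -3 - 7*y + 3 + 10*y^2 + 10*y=10*y^2 + 3*y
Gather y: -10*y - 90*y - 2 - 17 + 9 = -100*y - 10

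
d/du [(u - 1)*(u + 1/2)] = 2*u - 1/2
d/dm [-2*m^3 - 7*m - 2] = -6*m^2 - 7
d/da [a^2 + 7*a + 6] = 2*a + 7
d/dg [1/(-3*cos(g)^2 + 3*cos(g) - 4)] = 3*(1 - 2*cos(g))*sin(g)/(3*cos(g)^2 - 3*cos(g) + 4)^2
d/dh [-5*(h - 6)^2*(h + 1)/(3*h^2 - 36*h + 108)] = -5/3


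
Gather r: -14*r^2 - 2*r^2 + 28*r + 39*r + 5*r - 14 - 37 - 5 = -16*r^2 + 72*r - 56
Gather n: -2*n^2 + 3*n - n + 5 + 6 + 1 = -2*n^2 + 2*n + 12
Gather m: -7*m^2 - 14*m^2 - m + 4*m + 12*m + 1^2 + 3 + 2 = -21*m^2 + 15*m + 6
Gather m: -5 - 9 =-14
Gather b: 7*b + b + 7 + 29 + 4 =8*b + 40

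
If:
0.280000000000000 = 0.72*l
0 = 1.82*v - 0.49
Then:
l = 0.39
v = 0.27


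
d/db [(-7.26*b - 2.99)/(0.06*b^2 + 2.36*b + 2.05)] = (0.4356*b^2 + 0.358799999999999*b - 7.8266)/(0.0036*b^4 + 0.2832*b^3 + 5.8156*b^2 + 9.676*b + 4.2025)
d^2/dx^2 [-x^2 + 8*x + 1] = -2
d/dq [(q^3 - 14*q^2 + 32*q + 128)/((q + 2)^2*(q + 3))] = (21*q^2 - 116*q - 416)/(q^4 + 10*q^3 + 37*q^2 + 60*q + 36)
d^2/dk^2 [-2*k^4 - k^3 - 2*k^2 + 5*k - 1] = -24*k^2 - 6*k - 4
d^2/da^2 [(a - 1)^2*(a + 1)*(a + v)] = 12*a^2 + 6*a*v - 6*a - 2*v - 2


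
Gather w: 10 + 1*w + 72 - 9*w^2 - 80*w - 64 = -9*w^2 - 79*w + 18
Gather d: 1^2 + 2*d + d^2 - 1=d^2 + 2*d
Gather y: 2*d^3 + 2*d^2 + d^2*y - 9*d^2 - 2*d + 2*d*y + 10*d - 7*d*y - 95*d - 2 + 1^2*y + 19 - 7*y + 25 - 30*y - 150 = 2*d^3 - 7*d^2 - 87*d + y*(d^2 - 5*d - 36) - 108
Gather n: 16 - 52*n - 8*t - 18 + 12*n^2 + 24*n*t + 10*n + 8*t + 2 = 12*n^2 + n*(24*t - 42)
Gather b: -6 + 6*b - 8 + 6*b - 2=12*b - 16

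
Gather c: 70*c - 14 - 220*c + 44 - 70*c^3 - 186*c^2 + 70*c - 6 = -70*c^3 - 186*c^2 - 80*c + 24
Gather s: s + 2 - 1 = s + 1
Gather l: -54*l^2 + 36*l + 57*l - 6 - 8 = -54*l^2 + 93*l - 14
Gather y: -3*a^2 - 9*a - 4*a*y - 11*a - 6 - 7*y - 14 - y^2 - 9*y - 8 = -3*a^2 - 20*a - y^2 + y*(-4*a - 16) - 28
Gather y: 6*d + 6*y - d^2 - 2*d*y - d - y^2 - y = -d^2 + 5*d - y^2 + y*(5 - 2*d)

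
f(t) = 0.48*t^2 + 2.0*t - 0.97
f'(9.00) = 10.64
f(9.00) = 55.91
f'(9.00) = 10.64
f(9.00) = 55.91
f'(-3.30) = -1.17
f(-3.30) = -2.34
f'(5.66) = 7.43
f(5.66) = 25.73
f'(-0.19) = 1.82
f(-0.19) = -1.33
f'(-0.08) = 1.92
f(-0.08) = -1.13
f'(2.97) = 4.85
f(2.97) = 9.20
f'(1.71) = 3.64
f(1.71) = 3.85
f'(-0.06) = 1.94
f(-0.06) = -1.09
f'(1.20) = 3.15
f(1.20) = 2.12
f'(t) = 0.96*t + 2.0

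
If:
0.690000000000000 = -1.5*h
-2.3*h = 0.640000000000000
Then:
No Solution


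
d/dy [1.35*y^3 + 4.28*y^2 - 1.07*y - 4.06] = 4.05*y^2 + 8.56*y - 1.07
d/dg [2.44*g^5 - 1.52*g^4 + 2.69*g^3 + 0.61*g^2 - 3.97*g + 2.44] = 12.2*g^4 - 6.08*g^3 + 8.07*g^2 + 1.22*g - 3.97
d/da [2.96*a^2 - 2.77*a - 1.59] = 5.92*a - 2.77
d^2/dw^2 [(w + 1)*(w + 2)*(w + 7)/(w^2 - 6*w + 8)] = 6*(37*w^3 - 114*w^2 - 204*w + 712)/(w^6 - 18*w^5 + 132*w^4 - 504*w^3 + 1056*w^2 - 1152*w + 512)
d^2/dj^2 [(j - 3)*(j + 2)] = 2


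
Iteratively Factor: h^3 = (h)*(h^2) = h^2*(h)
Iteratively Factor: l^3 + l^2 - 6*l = (l)*(l^2 + l - 6) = l*(l - 2)*(l + 3)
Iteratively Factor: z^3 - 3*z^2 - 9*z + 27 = (z - 3)*(z^2 - 9) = (z - 3)*(z + 3)*(z - 3)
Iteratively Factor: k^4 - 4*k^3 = (k)*(k^3 - 4*k^2) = k^2*(k^2 - 4*k) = k^3*(k - 4)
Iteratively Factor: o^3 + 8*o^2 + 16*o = (o + 4)*(o^2 + 4*o) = (o + 4)^2*(o)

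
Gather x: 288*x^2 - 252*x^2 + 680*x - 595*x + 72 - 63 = 36*x^2 + 85*x + 9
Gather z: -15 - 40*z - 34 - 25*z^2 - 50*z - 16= -25*z^2 - 90*z - 65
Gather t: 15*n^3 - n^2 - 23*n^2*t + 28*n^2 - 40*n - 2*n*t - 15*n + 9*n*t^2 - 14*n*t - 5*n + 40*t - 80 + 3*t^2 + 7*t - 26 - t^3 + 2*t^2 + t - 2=15*n^3 + 27*n^2 - 60*n - t^3 + t^2*(9*n + 5) + t*(-23*n^2 - 16*n + 48) - 108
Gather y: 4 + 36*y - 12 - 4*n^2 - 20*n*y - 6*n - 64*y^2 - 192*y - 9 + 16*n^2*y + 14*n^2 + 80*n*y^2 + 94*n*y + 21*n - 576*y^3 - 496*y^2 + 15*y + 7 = 10*n^2 + 15*n - 576*y^3 + y^2*(80*n - 560) + y*(16*n^2 + 74*n - 141) - 10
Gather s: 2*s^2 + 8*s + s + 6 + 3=2*s^2 + 9*s + 9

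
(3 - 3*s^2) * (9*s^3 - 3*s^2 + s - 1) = -27*s^5 + 9*s^4 + 24*s^3 - 6*s^2 + 3*s - 3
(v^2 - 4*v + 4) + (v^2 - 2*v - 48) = 2*v^2 - 6*v - 44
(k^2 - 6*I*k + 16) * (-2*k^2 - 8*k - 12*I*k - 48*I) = -2*k^4 - 8*k^3 - 104*k^2 - 416*k - 192*I*k - 768*I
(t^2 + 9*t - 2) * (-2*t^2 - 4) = -2*t^4 - 18*t^3 - 36*t + 8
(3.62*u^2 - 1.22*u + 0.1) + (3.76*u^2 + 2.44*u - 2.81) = 7.38*u^2 + 1.22*u - 2.71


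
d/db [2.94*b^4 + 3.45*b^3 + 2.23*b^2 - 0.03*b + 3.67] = 11.76*b^3 + 10.35*b^2 + 4.46*b - 0.03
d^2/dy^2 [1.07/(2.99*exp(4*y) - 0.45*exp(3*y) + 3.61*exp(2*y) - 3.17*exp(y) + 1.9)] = ((-51.1888*exp(3*y) + 4.3335*exp(2*y) - 15.4508*exp(y) + 3.3919)*(2.99*exp(4*y) - 0.45*exp(3*y) + 3.61*exp(2*y) - 3.17*exp(y) + 1.9) + 1.07*(11.96*exp(3*y) - 1.35*exp(2*y) + 7.22*exp(y) - 3.17)*(23.92*exp(3*y) - 2.7*exp(2*y) + 14.44*exp(y) - 6.34)*exp(y))*exp(y)/(2.99*exp(4*y) - 0.45*exp(3*y) + 3.61*exp(2*y) - 3.17*exp(y) + 1.9)^3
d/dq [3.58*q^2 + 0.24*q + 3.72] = 7.16*q + 0.24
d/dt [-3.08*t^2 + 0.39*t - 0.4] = 0.39 - 6.16*t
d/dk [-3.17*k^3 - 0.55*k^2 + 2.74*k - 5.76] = -9.51*k^2 - 1.1*k + 2.74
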